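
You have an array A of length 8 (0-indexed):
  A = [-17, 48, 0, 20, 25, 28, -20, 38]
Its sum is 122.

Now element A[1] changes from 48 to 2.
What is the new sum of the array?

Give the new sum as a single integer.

Old value at index 1: 48
New value at index 1: 2
Delta = 2 - 48 = -46
New sum = old_sum + delta = 122 + (-46) = 76

Answer: 76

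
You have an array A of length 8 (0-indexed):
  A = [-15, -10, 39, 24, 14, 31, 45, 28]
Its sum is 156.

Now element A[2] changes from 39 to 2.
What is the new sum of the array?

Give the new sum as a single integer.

Answer: 119

Derivation:
Old value at index 2: 39
New value at index 2: 2
Delta = 2 - 39 = -37
New sum = old_sum + delta = 156 + (-37) = 119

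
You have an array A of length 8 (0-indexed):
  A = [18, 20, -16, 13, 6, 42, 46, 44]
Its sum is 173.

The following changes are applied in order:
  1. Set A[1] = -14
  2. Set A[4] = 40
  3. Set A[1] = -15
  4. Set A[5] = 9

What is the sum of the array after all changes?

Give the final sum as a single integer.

Answer: 139

Derivation:
Initial sum: 173
Change 1: A[1] 20 -> -14, delta = -34, sum = 139
Change 2: A[4] 6 -> 40, delta = 34, sum = 173
Change 3: A[1] -14 -> -15, delta = -1, sum = 172
Change 4: A[5] 42 -> 9, delta = -33, sum = 139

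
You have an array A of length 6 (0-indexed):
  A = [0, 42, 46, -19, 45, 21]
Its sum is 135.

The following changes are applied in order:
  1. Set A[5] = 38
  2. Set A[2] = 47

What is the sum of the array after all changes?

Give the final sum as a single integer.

Answer: 153

Derivation:
Initial sum: 135
Change 1: A[5] 21 -> 38, delta = 17, sum = 152
Change 2: A[2] 46 -> 47, delta = 1, sum = 153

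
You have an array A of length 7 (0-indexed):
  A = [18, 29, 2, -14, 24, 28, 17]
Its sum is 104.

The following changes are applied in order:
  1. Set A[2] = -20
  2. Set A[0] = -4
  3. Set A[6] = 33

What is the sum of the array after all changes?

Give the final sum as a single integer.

Answer: 76

Derivation:
Initial sum: 104
Change 1: A[2] 2 -> -20, delta = -22, sum = 82
Change 2: A[0] 18 -> -4, delta = -22, sum = 60
Change 3: A[6] 17 -> 33, delta = 16, sum = 76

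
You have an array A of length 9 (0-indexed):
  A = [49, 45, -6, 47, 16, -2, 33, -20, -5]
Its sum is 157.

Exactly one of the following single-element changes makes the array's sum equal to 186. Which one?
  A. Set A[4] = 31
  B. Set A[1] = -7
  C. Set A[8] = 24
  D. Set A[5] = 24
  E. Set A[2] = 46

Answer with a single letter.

Option A: A[4] 16->31, delta=15, new_sum=157+(15)=172
Option B: A[1] 45->-7, delta=-52, new_sum=157+(-52)=105
Option C: A[8] -5->24, delta=29, new_sum=157+(29)=186 <-- matches target
Option D: A[5] -2->24, delta=26, new_sum=157+(26)=183
Option E: A[2] -6->46, delta=52, new_sum=157+(52)=209

Answer: C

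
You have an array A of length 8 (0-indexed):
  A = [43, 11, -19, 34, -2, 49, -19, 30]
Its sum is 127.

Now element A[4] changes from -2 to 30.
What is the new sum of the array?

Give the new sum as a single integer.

Old value at index 4: -2
New value at index 4: 30
Delta = 30 - -2 = 32
New sum = old_sum + delta = 127 + (32) = 159

Answer: 159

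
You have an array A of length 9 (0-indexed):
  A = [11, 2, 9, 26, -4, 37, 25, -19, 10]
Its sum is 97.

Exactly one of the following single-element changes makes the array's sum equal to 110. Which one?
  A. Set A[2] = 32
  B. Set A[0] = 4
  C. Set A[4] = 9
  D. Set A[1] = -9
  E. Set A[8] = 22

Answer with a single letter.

Answer: C

Derivation:
Option A: A[2] 9->32, delta=23, new_sum=97+(23)=120
Option B: A[0] 11->4, delta=-7, new_sum=97+(-7)=90
Option C: A[4] -4->9, delta=13, new_sum=97+(13)=110 <-- matches target
Option D: A[1] 2->-9, delta=-11, new_sum=97+(-11)=86
Option E: A[8] 10->22, delta=12, new_sum=97+(12)=109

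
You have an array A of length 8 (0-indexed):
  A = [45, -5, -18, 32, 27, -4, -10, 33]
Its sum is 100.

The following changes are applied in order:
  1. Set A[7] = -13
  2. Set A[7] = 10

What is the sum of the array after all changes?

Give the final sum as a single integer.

Answer: 77

Derivation:
Initial sum: 100
Change 1: A[7] 33 -> -13, delta = -46, sum = 54
Change 2: A[7] -13 -> 10, delta = 23, sum = 77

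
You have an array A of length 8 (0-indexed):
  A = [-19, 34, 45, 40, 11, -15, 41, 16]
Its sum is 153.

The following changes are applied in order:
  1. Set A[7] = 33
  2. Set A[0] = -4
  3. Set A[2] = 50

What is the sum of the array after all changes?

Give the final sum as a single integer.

Answer: 190

Derivation:
Initial sum: 153
Change 1: A[7] 16 -> 33, delta = 17, sum = 170
Change 2: A[0] -19 -> -4, delta = 15, sum = 185
Change 3: A[2] 45 -> 50, delta = 5, sum = 190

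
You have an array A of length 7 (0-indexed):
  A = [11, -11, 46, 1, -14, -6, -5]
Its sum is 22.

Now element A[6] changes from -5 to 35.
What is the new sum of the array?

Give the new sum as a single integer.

Answer: 62

Derivation:
Old value at index 6: -5
New value at index 6: 35
Delta = 35 - -5 = 40
New sum = old_sum + delta = 22 + (40) = 62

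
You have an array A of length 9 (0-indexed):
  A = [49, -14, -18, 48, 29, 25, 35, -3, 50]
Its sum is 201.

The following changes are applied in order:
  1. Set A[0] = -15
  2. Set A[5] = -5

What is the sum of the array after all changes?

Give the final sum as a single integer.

Answer: 107

Derivation:
Initial sum: 201
Change 1: A[0] 49 -> -15, delta = -64, sum = 137
Change 2: A[5] 25 -> -5, delta = -30, sum = 107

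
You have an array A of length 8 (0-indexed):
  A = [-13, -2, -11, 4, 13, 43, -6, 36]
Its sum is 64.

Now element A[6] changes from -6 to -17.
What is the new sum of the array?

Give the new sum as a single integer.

Answer: 53

Derivation:
Old value at index 6: -6
New value at index 6: -17
Delta = -17 - -6 = -11
New sum = old_sum + delta = 64 + (-11) = 53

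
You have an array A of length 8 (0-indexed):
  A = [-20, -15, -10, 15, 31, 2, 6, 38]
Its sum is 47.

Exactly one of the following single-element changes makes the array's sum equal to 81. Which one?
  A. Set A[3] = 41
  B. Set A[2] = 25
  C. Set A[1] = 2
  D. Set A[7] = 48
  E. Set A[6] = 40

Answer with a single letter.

Answer: E

Derivation:
Option A: A[3] 15->41, delta=26, new_sum=47+(26)=73
Option B: A[2] -10->25, delta=35, new_sum=47+(35)=82
Option C: A[1] -15->2, delta=17, new_sum=47+(17)=64
Option D: A[7] 38->48, delta=10, new_sum=47+(10)=57
Option E: A[6] 6->40, delta=34, new_sum=47+(34)=81 <-- matches target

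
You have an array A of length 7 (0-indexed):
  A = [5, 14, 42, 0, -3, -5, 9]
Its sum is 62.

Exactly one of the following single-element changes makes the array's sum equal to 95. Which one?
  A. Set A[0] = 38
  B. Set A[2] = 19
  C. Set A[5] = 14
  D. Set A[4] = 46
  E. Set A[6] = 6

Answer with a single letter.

Answer: A

Derivation:
Option A: A[0] 5->38, delta=33, new_sum=62+(33)=95 <-- matches target
Option B: A[2] 42->19, delta=-23, new_sum=62+(-23)=39
Option C: A[5] -5->14, delta=19, new_sum=62+(19)=81
Option D: A[4] -3->46, delta=49, new_sum=62+(49)=111
Option E: A[6] 9->6, delta=-3, new_sum=62+(-3)=59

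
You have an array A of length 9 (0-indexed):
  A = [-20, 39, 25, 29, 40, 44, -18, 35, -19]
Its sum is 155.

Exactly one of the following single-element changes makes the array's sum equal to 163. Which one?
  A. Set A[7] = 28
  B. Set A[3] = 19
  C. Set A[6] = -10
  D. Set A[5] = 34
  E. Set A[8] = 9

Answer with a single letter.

Answer: C

Derivation:
Option A: A[7] 35->28, delta=-7, new_sum=155+(-7)=148
Option B: A[3] 29->19, delta=-10, new_sum=155+(-10)=145
Option C: A[6] -18->-10, delta=8, new_sum=155+(8)=163 <-- matches target
Option D: A[5] 44->34, delta=-10, new_sum=155+(-10)=145
Option E: A[8] -19->9, delta=28, new_sum=155+(28)=183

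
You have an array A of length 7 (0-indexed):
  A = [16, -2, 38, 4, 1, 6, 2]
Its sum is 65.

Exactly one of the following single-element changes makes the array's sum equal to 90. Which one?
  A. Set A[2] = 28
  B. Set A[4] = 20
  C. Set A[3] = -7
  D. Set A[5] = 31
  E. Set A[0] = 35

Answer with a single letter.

Answer: D

Derivation:
Option A: A[2] 38->28, delta=-10, new_sum=65+(-10)=55
Option B: A[4] 1->20, delta=19, new_sum=65+(19)=84
Option C: A[3] 4->-7, delta=-11, new_sum=65+(-11)=54
Option D: A[5] 6->31, delta=25, new_sum=65+(25)=90 <-- matches target
Option E: A[0] 16->35, delta=19, new_sum=65+(19)=84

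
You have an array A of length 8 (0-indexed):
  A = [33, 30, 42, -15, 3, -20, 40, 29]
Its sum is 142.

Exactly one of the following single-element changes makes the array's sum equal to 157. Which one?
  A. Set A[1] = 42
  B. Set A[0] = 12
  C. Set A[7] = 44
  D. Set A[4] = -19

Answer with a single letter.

Answer: C

Derivation:
Option A: A[1] 30->42, delta=12, new_sum=142+(12)=154
Option B: A[0] 33->12, delta=-21, new_sum=142+(-21)=121
Option C: A[7] 29->44, delta=15, new_sum=142+(15)=157 <-- matches target
Option D: A[4] 3->-19, delta=-22, new_sum=142+(-22)=120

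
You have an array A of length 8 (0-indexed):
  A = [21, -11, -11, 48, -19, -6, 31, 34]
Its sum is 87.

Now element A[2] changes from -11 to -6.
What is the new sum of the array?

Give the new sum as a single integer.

Answer: 92

Derivation:
Old value at index 2: -11
New value at index 2: -6
Delta = -6 - -11 = 5
New sum = old_sum + delta = 87 + (5) = 92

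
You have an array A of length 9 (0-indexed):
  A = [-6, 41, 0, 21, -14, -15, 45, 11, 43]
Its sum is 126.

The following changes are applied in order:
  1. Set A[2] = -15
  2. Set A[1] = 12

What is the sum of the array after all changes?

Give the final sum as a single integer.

Initial sum: 126
Change 1: A[2] 0 -> -15, delta = -15, sum = 111
Change 2: A[1] 41 -> 12, delta = -29, sum = 82

Answer: 82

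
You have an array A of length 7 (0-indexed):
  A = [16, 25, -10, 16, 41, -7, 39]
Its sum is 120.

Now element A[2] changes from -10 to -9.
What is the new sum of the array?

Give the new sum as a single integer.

Answer: 121

Derivation:
Old value at index 2: -10
New value at index 2: -9
Delta = -9 - -10 = 1
New sum = old_sum + delta = 120 + (1) = 121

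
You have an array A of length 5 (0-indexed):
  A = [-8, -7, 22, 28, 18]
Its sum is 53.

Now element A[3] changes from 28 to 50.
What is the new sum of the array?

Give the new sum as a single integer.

Old value at index 3: 28
New value at index 3: 50
Delta = 50 - 28 = 22
New sum = old_sum + delta = 53 + (22) = 75

Answer: 75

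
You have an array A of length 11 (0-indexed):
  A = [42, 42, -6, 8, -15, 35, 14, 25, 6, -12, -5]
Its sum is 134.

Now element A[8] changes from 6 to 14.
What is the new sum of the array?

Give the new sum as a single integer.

Answer: 142

Derivation:
Old value at index 8: 6
New value at index 8: 14
Delta = 14 - 6 = 8
New sum = old_sum + delta = 134 + (8) = 142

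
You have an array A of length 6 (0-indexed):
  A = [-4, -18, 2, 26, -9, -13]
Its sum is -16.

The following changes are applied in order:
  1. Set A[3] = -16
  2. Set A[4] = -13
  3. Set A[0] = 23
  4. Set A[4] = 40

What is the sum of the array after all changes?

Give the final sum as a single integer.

Answer: 18

Derivation:
Initial sum: -16
Change 1: A[3] 26 -> -16, delta = -42, sum = -58
Change 2: A[4] -9 -> -13, delta = -4, sum = -62
Change 3: A[0] -4 -> 23, delta = 27, sum = -35
Change 4: A[4] -13 -> 40, delta = 53, sum = 18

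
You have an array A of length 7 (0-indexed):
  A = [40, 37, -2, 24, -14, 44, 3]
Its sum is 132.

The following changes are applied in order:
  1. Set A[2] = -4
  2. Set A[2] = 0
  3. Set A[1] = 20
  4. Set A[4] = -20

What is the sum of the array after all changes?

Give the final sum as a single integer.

Initial sum: 132
Change 1: A[2] -2 -> -4, delta = -2, sum = 130
Change 2: A[2] -4 -> 0, delta = 4, sum = 134
Change 3: A[1] 37 -> 20, delta = -17, sum = 117
Change 4: A[4] -14 -> -20, delta = -6, sum = 111

Answer: 111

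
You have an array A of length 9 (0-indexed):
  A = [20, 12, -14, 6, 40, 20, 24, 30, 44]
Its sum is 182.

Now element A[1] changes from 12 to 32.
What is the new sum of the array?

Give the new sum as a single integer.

Answer: 202

Derivation:
Old value at index 1: 12
New value at index 1: 32
Delta = 32 - 12 = 20
New sum = old_sum + delta = 182 + (20) = 202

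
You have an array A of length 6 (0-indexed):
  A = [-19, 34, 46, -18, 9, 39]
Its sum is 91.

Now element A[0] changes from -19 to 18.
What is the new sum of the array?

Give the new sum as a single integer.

Old value at index 0: -19
New value at index 0: 18
Delta = 18 - -19 = 37
New sum = old_sum + delta = 91 + (37) = 128

Answer: 128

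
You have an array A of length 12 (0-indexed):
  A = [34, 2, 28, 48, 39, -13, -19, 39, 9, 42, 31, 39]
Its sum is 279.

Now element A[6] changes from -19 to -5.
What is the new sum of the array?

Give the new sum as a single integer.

Old value at index 6: -19
New value at index 6: -5
Delta = -5 - -19 = 14
New sum = old_sum + delta = 279 + (14) = 293

Answer: 293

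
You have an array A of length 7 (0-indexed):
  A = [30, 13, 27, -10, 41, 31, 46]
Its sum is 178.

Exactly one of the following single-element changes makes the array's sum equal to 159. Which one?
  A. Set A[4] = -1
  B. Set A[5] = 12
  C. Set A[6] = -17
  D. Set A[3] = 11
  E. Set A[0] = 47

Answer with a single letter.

Option A: A[4] 41->-1, delta=-42, new_sum=178+(-42)=136
Option B: A[5] 31->12, delta=-19, new_sum=178+(-19)=159 <-- matches target
Option C: A[6] 46->-17, delta=-63, new_sum=178+(-63)=115
Option D: A[3] -10->11, delta=21, new_sum=178+(21)=199
Option E: A[0] 30->47, delta=17, new_sum=178+(17)=195

Answer: B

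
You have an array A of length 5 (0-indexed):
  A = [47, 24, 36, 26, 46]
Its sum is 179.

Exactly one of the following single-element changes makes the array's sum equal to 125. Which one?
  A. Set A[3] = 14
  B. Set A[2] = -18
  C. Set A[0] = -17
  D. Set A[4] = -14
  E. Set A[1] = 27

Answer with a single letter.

Answer: B

Derivation:
Option A: A[3] 26->14, delta=-12, new_sum=179+(-12)=167
Option B: A[2] 36->-18, delta=-54, new_sum=179+(-54)=125 <-- matches target
Option C: A[0] 47->-17, delta=-64, new_sum=179+(-64)=115
Option D: A[4] 46->-14, delta=-60, new_sum=179+(-60)=119
Option E: A[1] 24->27, delta=3, new_sum=179+(3)=182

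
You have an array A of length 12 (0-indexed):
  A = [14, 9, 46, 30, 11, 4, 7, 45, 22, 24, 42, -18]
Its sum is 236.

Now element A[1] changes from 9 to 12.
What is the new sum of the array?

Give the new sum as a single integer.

Answer: 239

Derivation:
Old value at index 1: 9
New value at index 1: 12
Delta = 12 - 9 = 3
New sum = old_sum + delta = 236 + (3) = 239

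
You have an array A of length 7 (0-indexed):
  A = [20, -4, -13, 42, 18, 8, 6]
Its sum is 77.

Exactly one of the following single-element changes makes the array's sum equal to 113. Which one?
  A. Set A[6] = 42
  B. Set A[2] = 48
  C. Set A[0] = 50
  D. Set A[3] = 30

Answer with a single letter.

Answer: A

Derivation:
Option A: A[6] 6->42, delta=36, new_sum=77+(36)=113 <-- matches target
Option B: A[2] -13->48, delta=61, new_sum=77+(61)=138
Option C: A[0] 20->50, delta=30, new_sum=77+(30)=107
Option D: A[3] 42->30, delta=-12, new_sum=77+(-12)=65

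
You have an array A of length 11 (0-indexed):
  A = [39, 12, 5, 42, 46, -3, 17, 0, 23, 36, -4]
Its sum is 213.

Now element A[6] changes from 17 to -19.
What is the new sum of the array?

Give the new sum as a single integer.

Old value at index 6: 17
New value at index 6: -19
Delta = -19 - 17 = -36
New sum = old_sum + delta = 213 + (-36) = 177

Answer: 177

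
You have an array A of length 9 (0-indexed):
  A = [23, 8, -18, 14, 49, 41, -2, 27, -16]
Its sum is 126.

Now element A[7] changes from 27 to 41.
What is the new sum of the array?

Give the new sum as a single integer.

Answer: 140

Derivation:
Old value at index 7: 27
New value at index 7: 41
Delta = 41 - 27 = 14
New sum = old_sum + delta = 126 + (14) = 140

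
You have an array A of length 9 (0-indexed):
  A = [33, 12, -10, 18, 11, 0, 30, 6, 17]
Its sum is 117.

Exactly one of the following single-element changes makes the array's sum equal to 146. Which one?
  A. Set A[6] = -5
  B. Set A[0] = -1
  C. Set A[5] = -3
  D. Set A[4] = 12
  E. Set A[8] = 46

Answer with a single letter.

Answer: E

Derivation:
Option A: A[6] 30->-5, delta=-35, new_sum=117+(-35)=82
Option B: A[0] 33->-1, delta=-34, new_sum=117+(-34)=83
Option C: A[5] 0->-3, delta=-3, new_sum=117+(-3)=114
Option D: A[4] 11->12, delta=1, new_sum=117+(1)=118
Option E: A[8] 17->46, delta=29, new_sum=117+(29)=146 <-- matches target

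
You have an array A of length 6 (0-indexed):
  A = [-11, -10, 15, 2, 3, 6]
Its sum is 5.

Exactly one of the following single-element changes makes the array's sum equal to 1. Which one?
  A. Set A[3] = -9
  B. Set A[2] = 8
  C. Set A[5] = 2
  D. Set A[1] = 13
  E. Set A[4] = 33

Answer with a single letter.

Option A: A[3] 2->-9, delta=-11, new_sum=5+(-11)=-6
Option B: A[2] 15->8, delta=-7, new_sum=5+(-7)=-2
Option C: A[5] 6->2, delta=-4, new_sum=5+(-4)=1 <-- matches target
Option D: A[1] -10->13, delta=23, new_sum=5+(23)=28
Option E: A[4] 3->33, delta=30, new_sum=5+(30)=35

Answer: C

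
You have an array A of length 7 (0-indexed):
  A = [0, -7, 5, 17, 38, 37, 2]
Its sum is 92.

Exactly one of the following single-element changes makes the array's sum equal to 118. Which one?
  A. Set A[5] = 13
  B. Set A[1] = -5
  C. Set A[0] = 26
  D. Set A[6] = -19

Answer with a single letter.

Answer: C

Derivation:
Option A: A[5] 37->13, delta=-24, new_sum=92+(-24)=68
Option B: A[1] -7->-5, delta=2, new_sum=92+(2)=94
Option C: A[0] 0->26, delta=26, new_sum=92+(26)=118 <-- matches target
Option D: A[6] 2->-19, delta=-21, new_sum=92+(-21)=71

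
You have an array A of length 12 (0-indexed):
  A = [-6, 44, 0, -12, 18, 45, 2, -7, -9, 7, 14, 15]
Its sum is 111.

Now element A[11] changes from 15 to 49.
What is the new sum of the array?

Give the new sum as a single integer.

Answer: 145

Derivation:
Old value at index 11: 15
New value at index 11: 49
Delta = 49 - 15 = 34
New sum = old_sum + delta = 111 + (34) = 145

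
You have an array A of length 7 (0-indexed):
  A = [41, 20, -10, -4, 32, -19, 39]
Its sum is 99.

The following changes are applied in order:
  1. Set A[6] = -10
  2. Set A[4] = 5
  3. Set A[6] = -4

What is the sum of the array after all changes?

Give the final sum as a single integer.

Initial sum: 99
Change 1: A[6] 39 -> -10, delta = -49, sum = 50
Change 2: A[4] 32 -> 5, delta = -27, sum = 23
Change 3: A[6] -10 -> -4, delta = 6, sum = 29

Answer: 29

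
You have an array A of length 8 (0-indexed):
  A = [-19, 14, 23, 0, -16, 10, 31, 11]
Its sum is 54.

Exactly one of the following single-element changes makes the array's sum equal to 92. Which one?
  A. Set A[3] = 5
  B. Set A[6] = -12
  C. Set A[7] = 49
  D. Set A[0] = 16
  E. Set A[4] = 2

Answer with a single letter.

Option A: A[3] 0->5, delta=5, new_sum=54+(5)=59
Option B: A[6] 31->-12, delta=-43, new_sum=54+(-43)=11
Option C: A[7] 11->49, delta=38, new_sum=54+(38)=92 <-- matches target
Option D: A[0] -19->16, delta=35, new_sum=54+(35)=89
Option E: A[4] -16->2, delta=18, new_sum=54+(18)=72

Answer: C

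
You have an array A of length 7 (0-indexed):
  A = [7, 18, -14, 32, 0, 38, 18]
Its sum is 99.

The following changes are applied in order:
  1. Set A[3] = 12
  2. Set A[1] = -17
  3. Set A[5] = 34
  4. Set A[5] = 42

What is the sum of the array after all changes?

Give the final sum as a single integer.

Initial sum: 99
Change 1: A[3] 32 -> 12, delta = -20, sum = 79
Change 2: A[1] 18 -> -17, delta = -35, sum = 44
Change 3: A[5] 38 -> 34, delta = -4, sum = 40
Change 4: A[5] 34 -> 42, delta = 8, sum = 48

Answer: 48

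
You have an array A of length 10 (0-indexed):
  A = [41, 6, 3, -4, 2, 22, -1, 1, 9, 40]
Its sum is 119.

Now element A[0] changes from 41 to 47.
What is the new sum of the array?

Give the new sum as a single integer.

Answer: 125

Derivation:
Old value at index 0: 41
New value at index 0: 47
Delta = 47 - 41 = 6
New sum = old_sum + delta = 119 + (6) = 125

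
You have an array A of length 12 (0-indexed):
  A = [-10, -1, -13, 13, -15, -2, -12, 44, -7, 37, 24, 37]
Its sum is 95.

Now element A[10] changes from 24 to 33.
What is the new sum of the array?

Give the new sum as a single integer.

Answer: 104

Derivation:
Old value at index 10: 24
New value at index 10: 33
Delta = 33 - 24 = 9
New sum = old_sum + delta = 95 + (9) = 104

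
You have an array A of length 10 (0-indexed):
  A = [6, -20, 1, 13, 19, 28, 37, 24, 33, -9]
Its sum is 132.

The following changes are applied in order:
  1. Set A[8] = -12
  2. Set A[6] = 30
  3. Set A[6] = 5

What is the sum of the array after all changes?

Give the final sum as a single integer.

Answer: 55

Derivation:
Initial sum: 132
Change 1: A[8] 33 -> -12, delta = -45, sum = 87
Change 2: A[6] 37 -> 30, delta = -7, sum = 80
Change 3: A[6] 30 -> 5, delta = -25, sum = 55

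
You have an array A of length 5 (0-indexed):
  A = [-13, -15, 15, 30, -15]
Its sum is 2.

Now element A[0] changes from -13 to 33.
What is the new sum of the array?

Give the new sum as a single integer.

Old value at index 0: -13
New value at index 0: 33
Delta = 33 - -13 = 46
New sum = old_sum + delta = 2 + (46) = 48

Answer: 48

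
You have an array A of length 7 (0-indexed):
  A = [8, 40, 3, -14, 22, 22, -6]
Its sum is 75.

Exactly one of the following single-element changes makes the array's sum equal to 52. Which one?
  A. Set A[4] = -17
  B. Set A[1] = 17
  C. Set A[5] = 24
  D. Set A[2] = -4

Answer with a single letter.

Option A: A[4] 22->-17, delta=-39, new_sum=75+(-39)=36
Option B: A[1] 40->17, delta=-23, new_sum=75+(-23)=52 <-- matches target
Option C: A[5] 22->24, delta=2, new_sum=75+(2)=77
Option D: A[2] 3->-4, delta=-7, new_sum=75+(-7)=68

Answer: B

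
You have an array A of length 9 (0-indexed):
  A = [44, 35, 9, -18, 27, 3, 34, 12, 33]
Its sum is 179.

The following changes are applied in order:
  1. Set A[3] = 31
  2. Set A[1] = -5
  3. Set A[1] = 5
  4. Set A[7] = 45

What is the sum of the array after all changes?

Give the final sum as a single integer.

Initial sum: 179
Change 1: A[3] -18 -> 31, delta = 49, sum = 228
Change 2: A[1] 35 -> -5, delta = -40, sum = 188
Change 3: A[1] -5 -> 5, delta = 10, sum = 198
Change 4: A[7] 12 -> 45, delta = 33, sum = 231

Answer: 231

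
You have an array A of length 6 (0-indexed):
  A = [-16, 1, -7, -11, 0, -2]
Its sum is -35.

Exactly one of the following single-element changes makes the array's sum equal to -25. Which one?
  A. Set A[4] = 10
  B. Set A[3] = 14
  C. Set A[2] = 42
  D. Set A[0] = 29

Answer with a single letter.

Answer: A

Derivation:
Option A: A[4] 0->10, delta=10, new_sum=-35+(10)=-25 <-- matches target
Option B: A[3] -11->14, delta=25, new_sum=-35+(25)=-10
Option C: A[2] -7->42, delta=49, new_sum=-35+(49)=14
Option D: A[0] -16->29, delta=45, new_sum=-35+(45)=10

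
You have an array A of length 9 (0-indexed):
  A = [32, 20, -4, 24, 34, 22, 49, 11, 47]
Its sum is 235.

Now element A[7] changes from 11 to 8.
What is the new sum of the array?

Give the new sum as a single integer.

Old value at index 7: 11
New value at index 7: 8
Delta = 8 - 11 = -3
New sum = old_sum + delta = 235 + (-3) = 232

Answer: 232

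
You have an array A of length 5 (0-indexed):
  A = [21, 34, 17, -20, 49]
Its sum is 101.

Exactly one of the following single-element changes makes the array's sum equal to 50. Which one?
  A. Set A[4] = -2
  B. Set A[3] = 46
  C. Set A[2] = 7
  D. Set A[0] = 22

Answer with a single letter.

Answer: A

Derivation:
Option A: A[4] 49->-2, delta=-51, new_sum=101+(-51)=50 <-- matches target
Option B: A[3] -20->46, delta=66, new_sum=101+(66)=167
Option C: A[2] 17->7, delta=-10, new_sum=101+(-10)=91
Option D: A[0] 21->22, delta=1, new_sum=101+(1)=102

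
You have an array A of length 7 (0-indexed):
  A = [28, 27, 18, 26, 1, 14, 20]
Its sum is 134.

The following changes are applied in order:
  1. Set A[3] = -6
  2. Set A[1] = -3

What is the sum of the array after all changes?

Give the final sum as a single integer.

Answer: 72

Derivation:
Initial sum: 134
Change 1: A[3] 26 -> -6, delta = -32, sum = 102
Change 2: A[1] 27 -> -3, delta = -30, sum = 72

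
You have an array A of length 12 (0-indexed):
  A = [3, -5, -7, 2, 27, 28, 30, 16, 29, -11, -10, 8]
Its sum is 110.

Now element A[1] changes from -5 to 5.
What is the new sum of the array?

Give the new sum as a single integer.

Answer: 120

Derivation:
Old value at index 1: -5
New value at index 1: 5
Delta = 5 - -5 = 10
New sum = old_sum + delta = 110 + (10) = 120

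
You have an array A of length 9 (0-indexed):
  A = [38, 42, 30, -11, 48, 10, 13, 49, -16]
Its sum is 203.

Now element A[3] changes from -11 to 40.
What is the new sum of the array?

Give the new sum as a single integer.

Answer: 254

Derivation:
Old value at index 3: -11
New value at index 3: 40
Delta = 40 - -11 = 51
New sum = old_sum + delta = 203 + (51) = 254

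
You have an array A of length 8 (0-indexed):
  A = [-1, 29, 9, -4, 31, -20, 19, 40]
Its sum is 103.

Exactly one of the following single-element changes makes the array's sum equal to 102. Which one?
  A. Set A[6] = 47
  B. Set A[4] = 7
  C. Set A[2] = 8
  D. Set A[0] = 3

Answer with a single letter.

Option A: A[6] 19->47, delta=28, new_sum=103+(28)=131
Option B: A[4] 31->7, delta=-24, new_sum=103+(-24)=79
Option C: A[2] 9->8, delta=-1, new_sum=103+(-1)=102 <-- matches target
Option D: A[0] -1->3, delta=4, new_sum=103+(4)=107

Answer: C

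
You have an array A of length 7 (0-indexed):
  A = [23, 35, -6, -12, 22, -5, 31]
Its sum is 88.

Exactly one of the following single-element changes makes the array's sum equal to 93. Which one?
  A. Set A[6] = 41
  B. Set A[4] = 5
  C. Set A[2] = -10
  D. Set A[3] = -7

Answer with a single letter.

Answer: D

Derivation:
Option A: A[6] 31->41, delta=10, new_sum=88+(10)=98
Option B: A[4] 22->5, delta=-17, new_sum=88+(-17)=71
Option C: A[2] -6->-10, delta=-4, new_sum=88+(-4)=84
Option D: A[3] -12->-7, delta=5, new_sum=88+(5)=93 <-- matches target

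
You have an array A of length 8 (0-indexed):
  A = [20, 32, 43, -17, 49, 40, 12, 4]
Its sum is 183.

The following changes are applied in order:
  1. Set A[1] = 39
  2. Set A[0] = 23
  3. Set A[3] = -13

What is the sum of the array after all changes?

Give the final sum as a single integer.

Answer: 197

Derivation:
Initial sum: 183
Change 1: A[1] 32 -> 39, delta = 7, sum = 190
Change 2: A[0] 20 -> 23, delta = 3, sum = 193
Change 3: A[3] -17 -> -13, delta = 4, sum = 197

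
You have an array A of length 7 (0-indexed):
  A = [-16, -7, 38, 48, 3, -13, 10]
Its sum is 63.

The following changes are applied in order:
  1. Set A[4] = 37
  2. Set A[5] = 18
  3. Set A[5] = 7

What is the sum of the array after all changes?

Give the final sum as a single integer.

Answer: 117

Derivation:
Initial sum: 63
Change 1: A[4] 3 -> 37, delta = 34, sum = 97
Change 2: A[5] -13 -> 18, delta = 31, sum = 128
Change 3: A[5] 18 -> 7, delta = -11, sum = 117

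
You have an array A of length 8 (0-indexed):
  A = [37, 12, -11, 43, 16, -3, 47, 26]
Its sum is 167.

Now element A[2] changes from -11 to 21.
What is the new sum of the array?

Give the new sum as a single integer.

Old value at index 2: -11
New value at index 2: 21
Delta = 21 - -11 = 32
New sum = old_sum + delta = 167 + (32) = 199

Answer: 199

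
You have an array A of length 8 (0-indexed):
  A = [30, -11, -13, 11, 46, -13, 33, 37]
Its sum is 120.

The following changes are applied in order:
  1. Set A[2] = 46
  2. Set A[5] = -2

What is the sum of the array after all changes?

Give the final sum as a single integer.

Initial sum: 120
Change 1: A[2] -13 -> 46, delta = 59, sum = 179
Change 2: A[5] -13 -> -2, delta = 11, sum = 190

Answer: 190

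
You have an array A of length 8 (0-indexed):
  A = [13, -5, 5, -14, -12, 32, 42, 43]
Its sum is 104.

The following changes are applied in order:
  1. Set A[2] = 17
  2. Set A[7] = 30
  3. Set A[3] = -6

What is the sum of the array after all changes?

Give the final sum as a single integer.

Initial sum: 104
Change 1: A[2] 5 -> 17, delta = 12, sum = 116
Change 2: A[7] 43 -> 30, delta = -13, sum = 103
Change 3: A[3] -14 -> -6, delta = 8, sum = 111

Answer: 111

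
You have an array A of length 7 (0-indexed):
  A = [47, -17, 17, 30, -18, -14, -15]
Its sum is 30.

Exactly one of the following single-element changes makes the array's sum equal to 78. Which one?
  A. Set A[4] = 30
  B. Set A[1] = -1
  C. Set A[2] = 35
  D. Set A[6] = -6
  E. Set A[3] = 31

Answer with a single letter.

Answer: A

Derivation:
Option A: A[4] -18->30, delta=48, new_sum=30+(48)=78 <-- matches target
Option B: A[1] -17->-1, delta=16, new_sum=30+(16)=46
Option C: A[2] 17->35, delta=18, new_sum=30+(18)=48
Option D: A[6] -15->-6, delta=9, new_sum=30+(9)=39
Option E: A[3] 30->31, delta=1, new_sum=30+(1)=31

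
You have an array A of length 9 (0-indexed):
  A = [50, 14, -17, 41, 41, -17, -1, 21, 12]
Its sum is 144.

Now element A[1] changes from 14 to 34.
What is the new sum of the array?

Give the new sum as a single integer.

Answer: 164

Derivation:
Old value at index 1: 14
New value at index 1: 34
Delta = 34 - 14 = 20
New sum = old_sum + delta = 144 + (20) = 164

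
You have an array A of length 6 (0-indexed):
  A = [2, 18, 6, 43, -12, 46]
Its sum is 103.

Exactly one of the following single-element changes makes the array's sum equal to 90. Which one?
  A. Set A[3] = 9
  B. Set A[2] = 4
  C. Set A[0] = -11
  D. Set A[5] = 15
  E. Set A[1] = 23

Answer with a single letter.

Answer: C

Derivation:
Option A: A[3] 43->9, delta=-34, new_sum=103+(-34)=69
Option B: A[2] 6->4, delta=-2, new_sum=103+(-2)=101
Option C: A[0] 2->-11, delta=-13, new_sum=103+(-13)=90 <-- matches target
Option D: A[5] 46->15, delta=-31, new_sum=103+(-31)=72
Option E: A[1] 18->23, delta=5, new_sum=103+(5)=108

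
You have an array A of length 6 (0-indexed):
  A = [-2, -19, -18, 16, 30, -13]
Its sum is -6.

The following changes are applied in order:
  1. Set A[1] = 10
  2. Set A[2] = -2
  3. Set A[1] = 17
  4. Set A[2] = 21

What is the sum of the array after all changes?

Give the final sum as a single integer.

Answer: 69

Derivation:
Initial sum: -6
Change 1: A[1] -19 -> 10, delta = 29, sum = 23
Change 2: A[2] -18 -> -2, delta = 16, sum = 39
Change 3: A[1] 10 -> 17, delta = 7, sum = 46
Change 4: A[2] -2 -> 21, delta = 23, sum = 69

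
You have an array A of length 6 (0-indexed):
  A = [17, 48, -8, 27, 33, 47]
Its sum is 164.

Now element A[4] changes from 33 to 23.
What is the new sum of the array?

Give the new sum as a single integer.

Answer: 154

Derivation:
Old value at index 4: 33
New value at index 4: 23
Delta = 23 - 33 = -10
New sum = old_sum + delta = 164 + (-10) = 154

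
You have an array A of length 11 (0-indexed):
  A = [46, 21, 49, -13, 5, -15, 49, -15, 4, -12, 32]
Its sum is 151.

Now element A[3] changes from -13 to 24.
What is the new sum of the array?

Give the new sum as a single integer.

Old value at index 3: -13
New value at index 3: 24
Delta = 24 - -13 = 37
New sum = old_sum + delta = 151 + (37) = 188

Answer: 188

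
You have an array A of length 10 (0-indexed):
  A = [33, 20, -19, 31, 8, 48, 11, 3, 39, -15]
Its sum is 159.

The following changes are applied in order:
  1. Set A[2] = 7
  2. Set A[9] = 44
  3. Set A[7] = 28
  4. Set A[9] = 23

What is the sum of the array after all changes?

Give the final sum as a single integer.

Answer: 248

Derivation:
Initial sum: 159
Change 1: A[2] -19 -> 7, delta = 26, sum = 185
Change 2: A[9] -15 -> 44, delta = 59, sum = 244
Change 3: A[7] 3 -> 28, delta = 25, sum = 269
Change 4: A[9] 44 -> 23, delta = -21, sum = 248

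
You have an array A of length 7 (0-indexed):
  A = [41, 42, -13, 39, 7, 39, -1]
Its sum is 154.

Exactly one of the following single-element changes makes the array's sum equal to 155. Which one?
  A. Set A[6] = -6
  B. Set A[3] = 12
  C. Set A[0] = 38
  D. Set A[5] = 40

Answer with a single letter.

Answer: D

Derivation:
Option A: A[6] -1->-6, delta=-5, new_sum=154+(-5)=149
Option B: A[3] 39->12, delta=-27, new_sum=154+(-27)=127
Option C: A[0] 41->38, delta=-3, new_sum=154+(-3)=151
Option D: A[5] 39->40, delta=1, new_sum=154+(1)=155 <-- matches target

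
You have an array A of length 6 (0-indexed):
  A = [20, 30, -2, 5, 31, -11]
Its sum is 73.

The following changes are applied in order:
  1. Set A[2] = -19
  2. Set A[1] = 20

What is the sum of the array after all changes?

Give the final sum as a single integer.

Initial sum: 73
Change 1: A[2] -2 -> -19, delta = -17, sum = 56
Change 2: A[1] 30 -> 20, delta = -10, sum = 46

Answer: 46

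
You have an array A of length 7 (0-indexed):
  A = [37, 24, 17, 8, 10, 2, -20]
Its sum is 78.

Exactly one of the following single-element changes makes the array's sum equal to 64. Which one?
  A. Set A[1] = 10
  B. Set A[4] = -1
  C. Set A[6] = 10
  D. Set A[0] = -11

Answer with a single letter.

Option A: A[1] 24->10, delta=-14, new_sum=78+(-14)=64 <-- matches target
Option B: A[4] 10->-1, delta=-11, new_sum=78+(-11)=67
Option C: A[6] -20->10, delta=30, new_sum=78+(30)=108
Option D: A[0] 37->-11, delta=-48, new_sum=78+(-48)=30

Answer: A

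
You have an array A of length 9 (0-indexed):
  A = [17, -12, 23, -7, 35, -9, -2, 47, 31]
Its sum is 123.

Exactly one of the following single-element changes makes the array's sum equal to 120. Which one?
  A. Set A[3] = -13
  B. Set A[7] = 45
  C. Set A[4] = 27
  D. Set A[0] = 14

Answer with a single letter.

Option A: A[3] -7->-13, delta=-6, new_sum=123+(-6)=117
Option B: A[7] 47->45, delta=-2, new_sum=123+(-2)=121
Option C: A[4] 35->27, delta=-8, new_sum=123+(-8)=115
Option D: A[0] 17->14, delta=-3, new_sum=123+(-3)=120 <-- matches target

Answer: D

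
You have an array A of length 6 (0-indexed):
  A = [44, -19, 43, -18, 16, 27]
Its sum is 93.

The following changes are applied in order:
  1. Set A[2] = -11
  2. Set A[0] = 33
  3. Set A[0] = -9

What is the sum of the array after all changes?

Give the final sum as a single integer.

Answer: -14

Derivation:
Initial sum: 93
Change 1: A[2] 43 -> -11, delta = -54, sum = 39
Change 2: A[0] 44 -> 33, delta = -11, sum = 28
Change 3: A[0] 33 -> -9, delta = -42, sum = -14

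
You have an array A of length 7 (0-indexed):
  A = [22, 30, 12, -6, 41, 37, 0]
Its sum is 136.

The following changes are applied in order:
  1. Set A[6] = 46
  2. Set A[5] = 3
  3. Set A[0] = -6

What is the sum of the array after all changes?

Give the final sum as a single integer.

Answer: 120

Derivation:
Initial sum: 136
Change 1: A[6] 0 -> 46, delta = 46, sum = 182
Change 2: A[5] 37 -> 3, delta = -34, sum = 148
Change 3: A[0] 22 -> -6, delta = -28, sum = 120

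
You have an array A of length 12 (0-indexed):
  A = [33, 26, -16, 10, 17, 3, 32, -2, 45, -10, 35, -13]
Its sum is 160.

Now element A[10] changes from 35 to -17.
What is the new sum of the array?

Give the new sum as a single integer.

Old value at index 10: 35
New value at index 10: -17
Delta = -17 - 35 = -52
New sum = old_sum + delta = 160 + (-52) = 108

Answer: 108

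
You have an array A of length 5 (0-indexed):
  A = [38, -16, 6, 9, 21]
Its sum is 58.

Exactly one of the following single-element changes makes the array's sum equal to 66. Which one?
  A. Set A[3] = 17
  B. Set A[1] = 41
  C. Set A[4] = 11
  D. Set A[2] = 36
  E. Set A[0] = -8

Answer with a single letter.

Answer: A

Derivation:
Option A: A[3] 9->17, delta=8, new_sum=58+(8)=66 <-- matches target
Option B: A[1] -16->41, delta=57, new_sum=58+(57)=115
Option C: A[4] 21->11, delta=-10, new_sum=58+(-10)=48
Option D: A[2] 6->36, delta=30, new_sum=58+(30)=88
Option E: A[0] 38->-8, delta=-46, new_sum=58+(-46)=12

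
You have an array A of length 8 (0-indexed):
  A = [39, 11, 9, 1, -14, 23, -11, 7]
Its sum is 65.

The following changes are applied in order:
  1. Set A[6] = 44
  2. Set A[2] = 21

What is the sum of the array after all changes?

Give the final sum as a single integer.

Initial sum: 65
Change 1: A[6] -11 -> 44, delta = 55, sum = 120
Change 2: A[2] 9 -> 21, delta = 12, sum = 132

Answer: 132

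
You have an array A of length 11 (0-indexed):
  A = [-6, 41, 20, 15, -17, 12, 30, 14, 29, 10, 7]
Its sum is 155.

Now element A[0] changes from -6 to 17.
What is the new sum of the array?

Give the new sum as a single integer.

Answer: 178

Derivation:
Old value at index 0: -6
New value at index 0: 17
Delta = 17 - -6 = 23
New sum = old_sum + delta = 155 + (23) = 178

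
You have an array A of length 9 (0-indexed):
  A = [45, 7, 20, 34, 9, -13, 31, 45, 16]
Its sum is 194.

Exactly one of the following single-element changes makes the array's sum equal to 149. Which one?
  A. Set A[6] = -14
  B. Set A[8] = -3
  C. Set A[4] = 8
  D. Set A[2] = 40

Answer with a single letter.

Option A: A[6] 31->-14, delta=-45, new_sum=194+(-45)=149 <-- matches target
Option B: A[8] 16->-3, delta=-19, new_sum=194+(-19)=175
Option C: A[4] 9->8, delta=-1, new_sum=194+(-1)=193
Option D: A[2] 20->40, delta=20, new_sum=194+(20)=214

Answer: A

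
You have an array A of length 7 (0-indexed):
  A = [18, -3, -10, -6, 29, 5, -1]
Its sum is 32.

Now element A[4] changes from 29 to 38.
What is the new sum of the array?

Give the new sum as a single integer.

Answer: 41

Derivation:
Old value at index 4: 29
New value at index 4: 38
Delta = 38 - 29 = 9
New sum = old_sum + delta = 32 + (9) = 41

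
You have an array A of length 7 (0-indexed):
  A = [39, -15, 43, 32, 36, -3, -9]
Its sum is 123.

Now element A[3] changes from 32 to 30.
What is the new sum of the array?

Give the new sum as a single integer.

Old value at index 3: 32
New value at index 3: 30
Delta = 30 - 32 = -2
New sum = old_sum + delta = 123 + (-2) = 121

Answer: 121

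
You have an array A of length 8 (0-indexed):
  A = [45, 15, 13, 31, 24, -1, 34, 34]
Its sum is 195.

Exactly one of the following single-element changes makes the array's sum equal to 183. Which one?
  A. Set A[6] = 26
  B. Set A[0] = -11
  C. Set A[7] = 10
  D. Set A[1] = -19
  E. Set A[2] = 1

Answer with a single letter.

Answer: E

Derivation:
Option A: A[6] 34->26, delta=-8, new_sum=195+(-8)=187
Option B: A[0] 45->-11, delta=-56, new_sum=195+(-56)=139
Option C: A[7] 34->10, delta=-24, new_sum=195+(-24)=171
Option D: A[1] 15->-19, delta=-34, new_sum=195+(-34)=161
Option E: A[2] 13->1, delta=-12, new_sum=195+(-12)=183 <-- matches target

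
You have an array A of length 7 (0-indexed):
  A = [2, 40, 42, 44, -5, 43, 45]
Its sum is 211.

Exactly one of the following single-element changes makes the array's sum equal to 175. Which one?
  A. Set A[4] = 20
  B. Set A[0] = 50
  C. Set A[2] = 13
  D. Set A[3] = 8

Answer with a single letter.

Option A: A[4] -5->20, delta=25, new_sum=211+(25)=236
Option B: A[0] 2->50, delta=48, new_sum=211+(48)=259
Option C: A[2] 42->13, delta=-29, new_sum=211+(-29)=182
Option D: A[3] 44->8, delta=-36, new_sum=211+(-36)=175 <-- matches target

Answer: D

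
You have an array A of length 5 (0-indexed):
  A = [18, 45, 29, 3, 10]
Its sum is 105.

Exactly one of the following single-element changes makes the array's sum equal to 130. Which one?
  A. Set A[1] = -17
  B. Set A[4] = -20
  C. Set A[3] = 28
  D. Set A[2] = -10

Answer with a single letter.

Answer: C

Derivation:
Option A: A[1] 45->-17, delta=-62, new_sum=105+(-62)=43
Option B: A[4] 10->-20, delta=-30, new_sum=105+(-30)=75
Option C: A[3] 3->28, delta=25, new_sum=105+(25)=130 <-- matches target
Option D: A[2] 29->-10, delta=-39, new_sum=105+(-39)=66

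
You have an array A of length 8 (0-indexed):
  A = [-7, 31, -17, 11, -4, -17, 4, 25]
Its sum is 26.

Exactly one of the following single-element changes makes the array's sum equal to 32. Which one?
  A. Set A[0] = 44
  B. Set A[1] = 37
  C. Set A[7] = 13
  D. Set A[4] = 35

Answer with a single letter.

Option A: A[0] -7->44, delta=51, new_sum=26+(51)=77
Option B: A[1] 31->37, delta=6, new_sum=26+(6)=32 <-- matches target
Option C: A[7] 25->13, delta=-12, new_sum=26+(-12)=14
Option D: A[4] -4->35, delta=39, new_sum=26+(39)=65

Answer: B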